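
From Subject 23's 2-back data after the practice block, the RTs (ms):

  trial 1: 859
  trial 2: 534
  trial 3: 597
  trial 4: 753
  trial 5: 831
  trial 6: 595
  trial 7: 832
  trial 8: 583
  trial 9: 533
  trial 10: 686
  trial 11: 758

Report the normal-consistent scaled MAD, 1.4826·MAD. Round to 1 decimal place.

Sorted: 533, 534, 583, 595, 597, 686, 753, 758, 831, 832, 859 → median = 686
|x − 686| sorted: 0, 67, 72, 89, 91, 103, 145, 146, 152, 153, 173 → MAD = 103
Robust SD ≈ 1.4826 × 103 = 152.708

152.7 ms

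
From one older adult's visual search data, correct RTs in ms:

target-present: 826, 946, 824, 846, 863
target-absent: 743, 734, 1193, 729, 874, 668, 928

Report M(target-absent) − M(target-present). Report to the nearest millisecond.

M(target-present) = 4305/5 = 861.000
M(target-absent) = 5869/7 = 838.429
Difference = 838.429 − 861.000 = -22.571 ms

-23 ms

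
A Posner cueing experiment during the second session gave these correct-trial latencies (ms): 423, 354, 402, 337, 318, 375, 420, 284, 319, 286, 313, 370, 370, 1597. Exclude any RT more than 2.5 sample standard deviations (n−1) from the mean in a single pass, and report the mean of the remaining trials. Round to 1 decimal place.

351.6 ms

n = 14, ΣRT = 6168, M = 440.571
Σ(x−M)² = 1466513.43; s = √(1466513.43/13) = 335.870
Cutoffs: 440.571 ± 2.5·335.870 → [-399.1, 1280.2]
Outside: 1597 → excluded.
Retained (n=13): Σ = 4571, mean = 4571/13 = 351.615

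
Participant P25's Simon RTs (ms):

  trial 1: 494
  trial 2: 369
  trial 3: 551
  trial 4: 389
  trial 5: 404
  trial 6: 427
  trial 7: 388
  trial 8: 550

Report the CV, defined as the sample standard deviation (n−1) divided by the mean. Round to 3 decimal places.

n = 8, Σ = 3572, M = 446.5000
Σ(x−M)² = 38810.000; s = √(38810.000/7) = 74.4600
CV = 74.4600 / 446.5000 = 0.16676

0.167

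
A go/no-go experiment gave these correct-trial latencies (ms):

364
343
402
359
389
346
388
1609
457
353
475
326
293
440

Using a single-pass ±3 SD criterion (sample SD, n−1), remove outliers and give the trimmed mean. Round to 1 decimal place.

379.6 ms

n = 14, ΣRT = 6544, M = 467.429
Σ(x−M)² = 1437047.43; s = √(1437047.43/13) = 332.479
Cutoffs: 467.429 ± 3·332.479 → [-530.0, 1464.9]
Outside: 1609 → excluded.
Retained (n=13): Σ = 4935, mean = 4935/13 = 379.615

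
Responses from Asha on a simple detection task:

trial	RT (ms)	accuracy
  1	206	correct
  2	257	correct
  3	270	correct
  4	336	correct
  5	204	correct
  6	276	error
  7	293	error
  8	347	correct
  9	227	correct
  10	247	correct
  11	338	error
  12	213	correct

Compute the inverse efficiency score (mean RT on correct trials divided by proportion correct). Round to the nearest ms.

Correct trials (n=9): 206, 257, 270, 336, 204, 347, 227, 247, 213
Mean correct RT = 2307/9 = 256.3333 ms
Proportion correct = 9/12
IES = 256.3333 / (9/12) = 341.778 ms

342 ms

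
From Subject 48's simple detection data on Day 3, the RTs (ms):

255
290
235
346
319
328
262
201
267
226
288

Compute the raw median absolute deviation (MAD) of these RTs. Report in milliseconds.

Sorted: 201, 226, 235, 255, 262, 267, 288, 290, 319, 328, 346 → median = 267
|x − 267|: 12, 23, 32, 79, 52, 61, 5, 66, 0, 41, 21
Sorted deviations: 0, 5, 12, 21, 23, 32, 41, 52, 61, 66, 79 → MAD = 32

32 ms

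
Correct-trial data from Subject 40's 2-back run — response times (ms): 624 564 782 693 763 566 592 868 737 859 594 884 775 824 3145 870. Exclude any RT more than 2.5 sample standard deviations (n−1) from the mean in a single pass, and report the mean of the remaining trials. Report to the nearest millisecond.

n = 16, ΣRT = 14140, M = 883.750
Σ(x−M)² = 5652301.00; s = √(5652301.00/15) = 613.857
Cutoffs: 883.750 ± 2.5·613.857 → [-650.9, 2418.4]
Outside: 3145 → excluded.
Retained (n=15): Σ = 10995, mean = 10995/15 = 733.000

733 ms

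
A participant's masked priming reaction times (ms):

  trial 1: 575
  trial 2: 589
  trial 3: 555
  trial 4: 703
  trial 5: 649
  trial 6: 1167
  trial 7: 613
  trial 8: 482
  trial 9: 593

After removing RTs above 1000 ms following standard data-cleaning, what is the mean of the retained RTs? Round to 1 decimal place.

594.9 ms

Excluded: 1167
Retained (n=8): Σ = 4759
Mean = 4759/8 = 594.8750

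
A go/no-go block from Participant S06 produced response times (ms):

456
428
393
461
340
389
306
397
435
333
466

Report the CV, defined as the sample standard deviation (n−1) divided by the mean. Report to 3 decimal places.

n = 11, Σ = 4404, M = 400.3636
Σ(x−M)² = 30324.545; s = √(30324.545/10) = 55.0677
CV = 55.0677 / 400.3636 = 0.13754

0.138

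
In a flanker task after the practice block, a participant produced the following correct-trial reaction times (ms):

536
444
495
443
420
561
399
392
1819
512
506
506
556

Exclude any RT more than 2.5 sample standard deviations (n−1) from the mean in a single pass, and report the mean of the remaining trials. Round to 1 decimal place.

480.8 ms

n = 13, ΣRT = 7589, M = 583.769
Σ(x−M)² = 1691580.31; s = √(1691580.31/12) = 375.453
Cutoffs: 583.769 ± 2.5·375.453 → [-354.9, 1522.4]
Outside: 1819 → excluded.
Retained (n=12): Σ = 5770, mean = 5770/12 = 480.833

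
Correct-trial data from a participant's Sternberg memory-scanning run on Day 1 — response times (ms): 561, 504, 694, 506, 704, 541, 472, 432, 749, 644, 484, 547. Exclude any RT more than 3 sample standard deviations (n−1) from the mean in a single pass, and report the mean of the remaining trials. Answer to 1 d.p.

n = 12, ΣRT = 6838, M = 569.833
Σ(x−M)² = 116795.67; s = √(116795.67/11) = 103.043
Cutoffs: 569.833 ± 3·103.043 → [260.7, 879.0]
No RTs fall outside the cutoffs; all 12 retained. Mean = 6838/12 = 569.833

569.8 ms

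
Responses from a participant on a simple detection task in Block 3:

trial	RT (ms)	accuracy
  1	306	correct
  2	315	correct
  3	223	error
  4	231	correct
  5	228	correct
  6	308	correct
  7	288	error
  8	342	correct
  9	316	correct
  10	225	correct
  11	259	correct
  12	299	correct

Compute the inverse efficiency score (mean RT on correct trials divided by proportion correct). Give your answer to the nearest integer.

Correct trials (n=10): 306, 315, 231, 228, 308, 342, 316, 225, 259, 299
Mean correct RT = 2829/10 = 282.9000 ms
Proportion correct = 10/12
IES = 282.9000 / (10/12) = 339.480 ms

339 ms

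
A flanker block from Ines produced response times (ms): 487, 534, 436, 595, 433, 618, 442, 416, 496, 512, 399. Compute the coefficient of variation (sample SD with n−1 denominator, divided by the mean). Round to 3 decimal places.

0.148

n = 11, Σ = 5368, M = 488.0000
Σ(x−M)² = 52056.000; s = √(52056.000/10) = 72.1498
CV = 72.1498 / 488.0000 = 0.14785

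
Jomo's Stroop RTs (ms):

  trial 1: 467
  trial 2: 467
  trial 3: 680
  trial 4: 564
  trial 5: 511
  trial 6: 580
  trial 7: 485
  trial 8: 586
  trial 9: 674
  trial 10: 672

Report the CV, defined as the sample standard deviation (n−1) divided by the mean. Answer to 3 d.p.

0.150

n = 10, Σ = 5686, M = 568.6000
Σ(x−M)² = 65616.400; s = √(65616.400/9) = 85.3857
CV = 85.3857 / 568.6000 = 0.15017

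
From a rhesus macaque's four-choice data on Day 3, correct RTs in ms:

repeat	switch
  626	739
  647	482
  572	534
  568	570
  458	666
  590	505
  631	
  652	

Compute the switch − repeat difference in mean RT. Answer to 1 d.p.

M(repeat) = 4744/8 = 593.000
M(switch) = 3496/6 = 582.667
Difference = 582.667 − 593.000 = -10.333 ms

-10.3 ms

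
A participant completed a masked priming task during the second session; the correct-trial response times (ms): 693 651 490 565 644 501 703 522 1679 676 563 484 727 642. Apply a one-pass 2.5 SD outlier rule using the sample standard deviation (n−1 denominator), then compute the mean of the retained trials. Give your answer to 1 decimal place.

n = 14, ΣRT = 9540, M = 681.429
Σ(x−M)² = 1162911.43; s = √(1162911.43/13) = 299.090
Cutoffs: 681.429 ± 2.5·299.090 → [-66.3, 1429.2]
Outside: 1679 → excluded.
Retained (n=13): Σ = 7861, mean = 7861/13 = 604.692

604.7 ms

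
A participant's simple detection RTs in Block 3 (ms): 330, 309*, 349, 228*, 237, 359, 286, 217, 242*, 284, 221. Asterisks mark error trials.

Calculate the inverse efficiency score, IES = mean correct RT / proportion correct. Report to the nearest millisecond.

Correct trials (n=8): 330, 349, 237, 359, 286, 217, 284, 221
Mean correct RT = 2283/8 = 285.3750 ms
Proportion correct = 8/11
IES = 285.3750 / (8/11) = 392.391 ms

392 ms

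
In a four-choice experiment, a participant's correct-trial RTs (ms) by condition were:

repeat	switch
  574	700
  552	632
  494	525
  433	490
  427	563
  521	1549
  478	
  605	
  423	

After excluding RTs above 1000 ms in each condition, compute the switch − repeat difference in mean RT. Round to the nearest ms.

switch: exclude 1549
M(repeat) = 4507/9 = 500.778
M(switch) = 2910/5 = 582.000
Difference = 582.000 − 500.778 = 81.222 ms

81 ms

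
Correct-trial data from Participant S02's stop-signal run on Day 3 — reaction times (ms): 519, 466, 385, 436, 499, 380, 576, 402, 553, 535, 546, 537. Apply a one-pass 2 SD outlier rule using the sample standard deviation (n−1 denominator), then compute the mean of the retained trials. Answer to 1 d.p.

486.2 ms

n = 12, ΣRT = 5834, M = 486.167
Σ(x−M)² = 53841.67; s = √(53841.67/11) = 69.962
Cutoffs: 486.167 ± 2·69.962 → [346.2, 626.1]
No RTs fall outside the cutoffs; all 12 retained. Mean = 5834/12 = 486.167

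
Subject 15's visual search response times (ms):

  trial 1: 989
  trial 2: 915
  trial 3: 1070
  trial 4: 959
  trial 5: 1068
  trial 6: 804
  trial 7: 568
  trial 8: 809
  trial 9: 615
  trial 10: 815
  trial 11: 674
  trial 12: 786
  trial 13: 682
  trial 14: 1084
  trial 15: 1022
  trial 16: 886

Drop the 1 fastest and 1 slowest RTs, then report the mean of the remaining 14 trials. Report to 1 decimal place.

Sorted: 568, 615, 674, 682, 786, 804, 809, 815, 886, 915, 959, 989, 1022, 1068, 1070, 1084
Drop lowest 1 (568) and highest 1 (1084)
Remaining (n=14): Σ = 12094, mean = 12094/14 = 863.857

863.9 ms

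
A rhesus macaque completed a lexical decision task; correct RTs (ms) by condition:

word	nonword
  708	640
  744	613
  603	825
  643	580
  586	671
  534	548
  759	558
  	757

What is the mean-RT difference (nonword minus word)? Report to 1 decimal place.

M(word) = 4577/7 = 653.857
M(nonword) = 5192/8 = 649.000
Difference = 649.000 − 653.857 = -4.857 ms

-4.9 ms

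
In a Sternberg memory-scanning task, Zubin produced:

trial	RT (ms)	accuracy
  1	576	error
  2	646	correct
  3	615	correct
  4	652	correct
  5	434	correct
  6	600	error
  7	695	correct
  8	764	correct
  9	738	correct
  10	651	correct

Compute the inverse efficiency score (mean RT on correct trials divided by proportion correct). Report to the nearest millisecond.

Correct trials (n=8): 646, 615, 652, 434, 695, 764, 738, 651
Mean correct RT = 5195/8 = 649.3750 ms
Proportion correct = 8/10
IES = 649.3750 / (8/10) = 811.719 ms

812 ms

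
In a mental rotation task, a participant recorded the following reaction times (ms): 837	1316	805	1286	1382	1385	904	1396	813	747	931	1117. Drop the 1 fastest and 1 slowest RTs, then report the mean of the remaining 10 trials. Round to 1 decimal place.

Sorted: 747, 805, 813, 837, 904, 931, 1117, 1286, 1316, 1382, 1385, 1396
Drop lowest 1 (747) and highest 1 (1396)
Remaining (n=10): Σ = 10776, mean = 10776/10 = 1077.600

1077.6 ms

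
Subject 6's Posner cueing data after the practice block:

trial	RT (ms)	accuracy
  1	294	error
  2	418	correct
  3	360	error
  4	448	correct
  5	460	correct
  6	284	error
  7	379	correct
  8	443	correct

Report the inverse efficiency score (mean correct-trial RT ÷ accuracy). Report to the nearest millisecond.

Correct trials (n=5): 418, 448, 460, 379, 443
Mean correct RT = 2148/5 = 429.6000 ms
Proportion correct = 5/8
IES = 429.6000 / (5/8) = 687.360 ms

687 ms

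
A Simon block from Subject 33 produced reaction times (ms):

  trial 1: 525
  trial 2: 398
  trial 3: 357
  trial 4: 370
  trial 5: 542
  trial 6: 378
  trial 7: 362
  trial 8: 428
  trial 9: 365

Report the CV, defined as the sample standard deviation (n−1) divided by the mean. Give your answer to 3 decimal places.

0.172

n = 9, Σ = 3725, M = 413.8889
Σ(x−M)² = 40742.889; s = √(40742.889/8) = 71.3643
CV = 71.3643 / 413.8889 = 0.17242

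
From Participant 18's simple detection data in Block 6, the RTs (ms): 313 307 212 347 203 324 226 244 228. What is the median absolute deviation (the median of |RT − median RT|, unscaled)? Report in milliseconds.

41 ms

Sorted: 203, 212, 226, 228, 244, 307, 313, 324, 347 → median = 244
|x − 244|: 69, 63, 32, 103, 41, 80, 18, 0, 16
Sorted deviations: 0, 16, 18, 32, 41, 63, 69, 80, 103 → MAD = 41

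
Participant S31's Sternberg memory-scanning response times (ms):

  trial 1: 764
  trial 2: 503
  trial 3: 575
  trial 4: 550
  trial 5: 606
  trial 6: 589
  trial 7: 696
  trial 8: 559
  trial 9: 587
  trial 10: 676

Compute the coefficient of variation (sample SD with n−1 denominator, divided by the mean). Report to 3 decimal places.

0.128

n = 10, Σ = 6105, M = 610.5000
Σ(x−M)² = 55326.500; s = √(55326.500/9) = 78.4053
CV = 78.4053 / 610.5000 = 0.12843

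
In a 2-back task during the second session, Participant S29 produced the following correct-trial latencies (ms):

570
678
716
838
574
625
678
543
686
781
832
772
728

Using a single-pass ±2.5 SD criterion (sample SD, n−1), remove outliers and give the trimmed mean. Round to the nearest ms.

n = 13, ΣRT = 9021, M = 693.923
Σ(x−M)² = 112986.92; s = √(112986.92/12) = 97.034
Cutoffs: 693.923 ± 2.5·97.034 → [451.3, 936.5]
No RTs fall outside the cutoffs; all 13 retained. Mean = 9021/13 = 693.923

694 ms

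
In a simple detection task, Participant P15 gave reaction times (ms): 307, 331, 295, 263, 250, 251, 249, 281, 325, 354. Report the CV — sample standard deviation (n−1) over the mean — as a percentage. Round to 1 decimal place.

13.0%

n = 10, Σ = 2906, M = 290.6000
Σ(x−M)² = 12924.400; s = √(12924.400/9) = 37.8952
CV = 37.8952 / 290.6000 = 0.13040 = 13.040%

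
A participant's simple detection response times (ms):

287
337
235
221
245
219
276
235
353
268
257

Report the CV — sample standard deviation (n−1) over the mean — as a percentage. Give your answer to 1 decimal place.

n = 11, Σ = 2933, M = 266.6364
Σ(x−M)² = 19828.545; s = √(19828.545/10) = 44.5293
CV = 44.5293 / 266.6364 = 0.16700 = 16.700%

16.7%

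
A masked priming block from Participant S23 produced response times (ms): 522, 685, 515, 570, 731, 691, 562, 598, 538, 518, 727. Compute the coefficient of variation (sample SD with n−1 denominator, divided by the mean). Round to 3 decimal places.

0.143

n = 11, Σ = 6657, M = 605.1818
Σ(x−M)² = 74725.636; s = √(74725.636/10) = 86.4440
CV = 86.4440 / 605.1818 = 0.14284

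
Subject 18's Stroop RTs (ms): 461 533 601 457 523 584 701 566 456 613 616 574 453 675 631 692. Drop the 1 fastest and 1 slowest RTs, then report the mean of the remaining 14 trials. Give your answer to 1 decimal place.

Sorted: 453, 456, 457, 461, 523, 533, 566, 574, 584, 601, 613, 616, 631, 675, 692, 701
Drop lowest 1 (453) and highest 1 (701)
Remaining (n=14): Σ = 7982, mean = 7982/14 = 570.143

570.1 ms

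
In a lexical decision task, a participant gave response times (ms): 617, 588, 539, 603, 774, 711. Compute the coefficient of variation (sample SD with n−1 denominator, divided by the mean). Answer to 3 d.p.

n = 6, Σ = 3832, M = 638.6667
Σ(x−M)² = 37789.333; s = √(37789.333/5) = 86.9360
CV = 86.9360 / 638.6667 = 0.13612

0.136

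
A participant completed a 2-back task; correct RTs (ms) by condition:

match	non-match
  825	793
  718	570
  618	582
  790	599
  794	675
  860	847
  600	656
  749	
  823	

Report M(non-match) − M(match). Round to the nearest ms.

M(match) = 6777/9 = 753.000
M(non-match) = 4722/7 = 674.571
Difference = 674.571 − 753.000 = -78.429 ms

-78 ms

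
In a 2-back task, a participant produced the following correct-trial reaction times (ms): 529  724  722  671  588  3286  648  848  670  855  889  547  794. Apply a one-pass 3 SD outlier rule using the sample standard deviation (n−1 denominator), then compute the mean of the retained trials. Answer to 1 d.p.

n = 13, ΣRT = 11771, M = 905.462
Σ(x−M)² = 6299793.23; s = √(6299793.23/12) = 724.557
Cutoffs: 905.462 ± 3·724.557 → [-1268.2, 3079.1]
Outside: 3286 → excluded.
Retained (n=12): Σ = 8485, mean = 8485/12 = 707.083

707.1 ms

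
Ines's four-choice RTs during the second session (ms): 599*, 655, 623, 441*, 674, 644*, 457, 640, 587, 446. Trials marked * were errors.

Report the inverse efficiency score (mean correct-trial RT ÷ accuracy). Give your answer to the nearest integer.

833 ms

Correct trials (n=7): 655, 623, 674, 457, 640, 587, 446
Mean correct RT = 4082/7 = 583.1429 ms
Proportion correct = 7/10
IES = 583.1429 / (7/10) = 833.061 ms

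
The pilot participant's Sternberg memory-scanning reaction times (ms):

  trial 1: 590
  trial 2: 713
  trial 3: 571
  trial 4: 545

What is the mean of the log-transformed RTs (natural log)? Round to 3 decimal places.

ln(RT): 6.3801, 6.5695, 6.3474, 6.3008
Σ ln(RT) = 25.5978
Mean = 25.5978/4 = 6.39944

6.399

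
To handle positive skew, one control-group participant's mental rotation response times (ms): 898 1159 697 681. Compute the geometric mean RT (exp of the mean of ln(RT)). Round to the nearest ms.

ln(RT): 6.8002, 7.0553, 6.5468, 6.5236
Mean ln(RT) = 26.9258/4 = 6.73146
Geometric mean = exp(6.73146) = 838.37 ms

838 ms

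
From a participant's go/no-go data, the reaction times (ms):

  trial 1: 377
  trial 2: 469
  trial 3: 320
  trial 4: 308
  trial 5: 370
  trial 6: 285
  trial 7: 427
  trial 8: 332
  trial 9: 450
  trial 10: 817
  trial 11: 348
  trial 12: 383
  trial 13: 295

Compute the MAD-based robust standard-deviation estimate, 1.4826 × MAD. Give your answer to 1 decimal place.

84.5 ms

Sorted: 285, 295, 308, 320, 332, 348, 370, 377, 383, 427, 450, 469, 817 → median = 370
|x − 370| sorted: 0, 7, 13, 22, 38, 50, 57, 62, 75, 80, 85, 99, 447 → MAD = 57
Robust SD ≈ 1.4826 × 57 = 84.508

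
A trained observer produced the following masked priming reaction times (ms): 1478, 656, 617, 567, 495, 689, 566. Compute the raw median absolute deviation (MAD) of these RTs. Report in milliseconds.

51 ms

Sorted: 495, 566, 567, 617, 656, 689, 1478 → median = 617
|x − 617|: 861, 39, 0, 50, 122, 72, 51
Sorted deviations: 0, 39, 50, 51, 72, 122, 861 → MAD = 51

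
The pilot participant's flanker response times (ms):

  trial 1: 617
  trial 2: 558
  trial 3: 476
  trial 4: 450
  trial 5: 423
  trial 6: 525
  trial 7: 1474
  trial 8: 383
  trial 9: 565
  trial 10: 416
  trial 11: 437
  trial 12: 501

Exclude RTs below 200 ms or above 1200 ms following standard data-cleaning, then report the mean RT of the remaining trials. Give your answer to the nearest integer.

Excluded: 1474
Retained (n=11): Σ = 5351
Mean = 5351/11 = 486.4545

486 ms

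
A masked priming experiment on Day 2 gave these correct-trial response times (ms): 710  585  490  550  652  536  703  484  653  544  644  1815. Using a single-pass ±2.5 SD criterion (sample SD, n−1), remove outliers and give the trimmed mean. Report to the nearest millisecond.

n = 12, ΣRT = 8366, M = 697.167
Σ(x−M)² = 1428599.67; s = √(1428599.67/11) = 360.379
Cutoffs: 697.167 ± 2.5·360.379 → [-203.8, 1598.1]
Outside: 1815 → excluded.
Retained (n=11): Σ = 6551, mean = 6551/11 = 595.545

596 ms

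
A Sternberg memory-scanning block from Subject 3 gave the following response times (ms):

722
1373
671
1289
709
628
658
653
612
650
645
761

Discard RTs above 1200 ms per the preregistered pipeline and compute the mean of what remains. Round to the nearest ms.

671 ms

Excluded: 1289, 1373
Retained (n=10): Σ = 6709
Mean = 6709/10 = 670.9000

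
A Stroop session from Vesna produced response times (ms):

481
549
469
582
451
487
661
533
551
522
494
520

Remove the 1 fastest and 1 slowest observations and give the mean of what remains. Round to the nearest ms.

Sorted: 451, 469, 481, 487, 494, 520, 522, 533, 549, 551, 582, 661
Drop lowest 1 (451) and highest 1 (661)
Remaining (n=10): Σ = 5188, mean = 5188/10 = 518.800

519 ms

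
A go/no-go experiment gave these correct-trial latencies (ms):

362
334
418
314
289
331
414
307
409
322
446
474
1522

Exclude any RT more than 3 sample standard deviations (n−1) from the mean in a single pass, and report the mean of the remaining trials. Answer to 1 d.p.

n = 13, ΣRT = 5942, M = 457.077
Σ(x−M)² = 1269736.92; s = √(1269736.92/12) = 325.287
Cutoffs: 457.077 ± 3·325.287 → [-518.8, 1432.9]
Outside: 1522 → excluded.
Retained (n=12): Σ = 4420, mean = 4420/12 = 368.333

368.3 ms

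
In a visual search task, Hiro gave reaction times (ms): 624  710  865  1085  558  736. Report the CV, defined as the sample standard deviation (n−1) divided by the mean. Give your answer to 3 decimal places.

n = 6, Σ = 4578, M = 763.0000
Σ(x−M)² = 178972.000; s = √(178972.000/5) = 189.1941
CV = 189.1941 / 763.0000 = 0.24796

0.248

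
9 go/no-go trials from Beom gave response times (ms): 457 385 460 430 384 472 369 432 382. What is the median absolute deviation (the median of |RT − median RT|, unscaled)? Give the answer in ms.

Sorted: 369, 382, 384, 385, 430, 432, 457, 460, 472 → median = 430
|x − 430|: 27, 45, 30, 0, 46, 42, 61, 2, 48
Sorted deviations: 0, 2, 27, 30, 42, 45, 46, 48, 61 → MAD = 42

42 ms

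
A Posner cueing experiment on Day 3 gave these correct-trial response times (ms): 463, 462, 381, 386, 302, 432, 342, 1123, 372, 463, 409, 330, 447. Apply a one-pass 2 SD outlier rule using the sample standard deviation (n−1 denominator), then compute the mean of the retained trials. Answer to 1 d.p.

n = 13, ΣRT = 5912, M = 454.769
Σ(x−M)² = 518038.31; s = √(518038.31/12) = 207.774
Cutoffs: 454.769 ± 2·207.774 → [39.2, 870.3]
Outside: 1123 → excluded.
Retained (n=12): Σ = 4789, mean = 4789/12 = 399.083

399.1 ms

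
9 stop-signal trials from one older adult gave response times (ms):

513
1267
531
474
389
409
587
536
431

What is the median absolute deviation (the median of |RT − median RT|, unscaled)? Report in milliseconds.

74 ms

Sorted: 389, 409, 431, 474, 513, 531, 536, 587, 1267 → median = 513
|x − 513|: 0, 754, 18, 39, 124, 104, 74, 23, 82
Sorted deviations: 0, 18, 23, 39, 74, 82, 104, 124, 754 → MAD = 74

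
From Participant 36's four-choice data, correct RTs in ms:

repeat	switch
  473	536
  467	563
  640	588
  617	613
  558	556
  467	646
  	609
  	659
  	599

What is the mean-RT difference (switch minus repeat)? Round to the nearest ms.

60 ms

M(repeat) = 3222/6 = 537.000
M(switch) = 5369/9 = 596.556
Difference = 596.556 − 537.000 = 59.556 ms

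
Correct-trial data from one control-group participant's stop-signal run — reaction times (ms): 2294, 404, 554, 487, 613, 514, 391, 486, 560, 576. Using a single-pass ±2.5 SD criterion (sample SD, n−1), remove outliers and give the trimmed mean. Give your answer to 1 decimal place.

509.4 ms

n = 10, ΣRT = 6879, M = 687.900
Σ(x−M)² = 2912090.90; s = √(2912090.90/9) = 568.828
Cutoffs: 687.900 ± 2.5·568.828 → [-734.2, 2110.0]
Outside: 2294 → excluded.
Retained (n=9): Σ = 4585, mean = 4585/9 = 509.444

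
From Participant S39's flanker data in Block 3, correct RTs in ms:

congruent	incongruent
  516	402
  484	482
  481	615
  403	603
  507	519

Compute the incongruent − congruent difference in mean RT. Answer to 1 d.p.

46.0 ms

M(congruent) = 2391/5 = 478.200
M(incongruent) = 2621/5 = 524.200
Difference = 524.200 − 478.200 = 46.000 ms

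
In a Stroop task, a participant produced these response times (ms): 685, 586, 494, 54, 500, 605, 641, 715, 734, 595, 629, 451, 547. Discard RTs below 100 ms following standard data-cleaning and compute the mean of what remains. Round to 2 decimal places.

598.50 ms

Excluded: 54
Retained (n=12): Σ = 7182
Mean = 7182/12 = 598.5000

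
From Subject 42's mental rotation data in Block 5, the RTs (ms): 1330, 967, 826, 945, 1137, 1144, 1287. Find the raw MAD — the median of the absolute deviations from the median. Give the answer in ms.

170 ms

Sorted: 826, 945, 967, 1137, 1144, 1287, 1330 → median = 1137
|x − 1137|: 193, 170, 311, 192, 0, 7, 150
Sorted deviations: 0, 7, 150, 170, 192, 193, 311 → MAD = 170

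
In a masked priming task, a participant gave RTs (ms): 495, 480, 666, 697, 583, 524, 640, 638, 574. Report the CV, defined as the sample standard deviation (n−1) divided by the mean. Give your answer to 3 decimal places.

0.131

n = 9, Σ = 5297, M = 588.5556
Σ(x−M)² = 47796.222; s = √(47796.222/8) = 77.2951
CV = 77.2951 / 588.5556 = 0.13133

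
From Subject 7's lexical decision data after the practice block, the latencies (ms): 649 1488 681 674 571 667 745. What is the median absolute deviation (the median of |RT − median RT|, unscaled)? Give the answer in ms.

25 ms

Sorted: 571, 649, 667, 674, 681, 745, 1488 → median = 674
|x − 674|: 25, 814, 7, 0, 103, 7, 71
Sorted deviations: 0, 7, 7, 25, 71, 103, 814 → MAD = 25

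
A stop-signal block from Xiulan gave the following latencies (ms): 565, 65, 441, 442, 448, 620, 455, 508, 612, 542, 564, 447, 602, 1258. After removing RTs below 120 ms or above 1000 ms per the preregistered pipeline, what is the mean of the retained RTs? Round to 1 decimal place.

Excluded: 65, 1258
Retained (n=12): Σ = 6246
Mean = 6246/12 = 520.5000

520.5 ms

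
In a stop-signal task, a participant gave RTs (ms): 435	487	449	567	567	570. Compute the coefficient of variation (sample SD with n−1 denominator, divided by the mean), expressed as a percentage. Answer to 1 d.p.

n = 6, Σ = 3075, M = 512.5000
Σ(x−M)² = 19935.500; s = √(19935.500/5) = 63.1435
CV = 63.1435 / 512.5000 = 0.12321 = 12.321%

12.3%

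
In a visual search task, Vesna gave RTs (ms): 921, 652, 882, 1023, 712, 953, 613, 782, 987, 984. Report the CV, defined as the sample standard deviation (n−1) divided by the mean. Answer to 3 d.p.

n = 10, Σ = 8509, M = 850.9000
Σ(x−M)² = 202360.900; s = √(202360.900/9) = 149.9485
CV = 149.9485 / 850.9000 = 0.17622

0.176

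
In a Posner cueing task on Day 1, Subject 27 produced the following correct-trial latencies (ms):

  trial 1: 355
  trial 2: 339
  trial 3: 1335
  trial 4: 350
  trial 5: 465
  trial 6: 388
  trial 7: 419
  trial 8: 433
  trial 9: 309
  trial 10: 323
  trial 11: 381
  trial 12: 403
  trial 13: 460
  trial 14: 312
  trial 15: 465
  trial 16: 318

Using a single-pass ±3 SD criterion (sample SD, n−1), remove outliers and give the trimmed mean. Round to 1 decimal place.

381.3 ms

n = 16, ΣRT = 7055, M = 440.938
Σ(x−M)² = 898348.94; s = √(898348.94/15) = 244.724
Cutoffs: 440.938 ± 3·244.724 → [-293.2, 1175.1]
Outside: 1335 → excluded.
Retained (n=15): Σ = 5720, mean = 5720/15 = 381.333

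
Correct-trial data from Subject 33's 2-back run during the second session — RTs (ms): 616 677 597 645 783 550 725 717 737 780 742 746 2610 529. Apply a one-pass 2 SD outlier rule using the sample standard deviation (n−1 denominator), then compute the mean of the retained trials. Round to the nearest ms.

680 ms

n = 14, ΣRT = 11454, M = 818.143
Σ(x−M)² = 3545103.71; s = √(3545103.71/13) = 522.207
Cutoffs: 818.143 ± 2·522.207 → [-226.3, 1862.6]
Outside: 2610 → excluded.
Retained (n=13): Σ = 8844, mean = 8844/13 = 680.308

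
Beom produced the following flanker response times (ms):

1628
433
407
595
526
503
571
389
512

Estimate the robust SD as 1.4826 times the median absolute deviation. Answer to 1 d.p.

117.1 ms

Sorted: 389, 407, 433, 503, 512, 526, 571, 595, 1628 → median = 512
|x − 512| sorted: 0, 9, 14, 59, 79, 83, 105, 123, 1116 → MAD = 79
Robust SD ≈ 1.4826 × 79 = 117.125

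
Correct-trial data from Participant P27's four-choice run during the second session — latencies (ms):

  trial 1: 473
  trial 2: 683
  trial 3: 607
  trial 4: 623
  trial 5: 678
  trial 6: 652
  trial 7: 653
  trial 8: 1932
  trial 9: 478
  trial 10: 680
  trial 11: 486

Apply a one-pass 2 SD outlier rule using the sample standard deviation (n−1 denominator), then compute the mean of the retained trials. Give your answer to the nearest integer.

n = 11, ΣRT = 7945, M = 722.273
Σ(x−M)² = 1679240.18; s = √(1679240.18/10) = 409.785
Cutoffs: 722.273 ± 2·409.785 → [-97.3, 1541.8]
Outside: 1932 → excluded.
Retained (n=10): Σ = 6013, mean = 6013/10 = 601.300

601 ms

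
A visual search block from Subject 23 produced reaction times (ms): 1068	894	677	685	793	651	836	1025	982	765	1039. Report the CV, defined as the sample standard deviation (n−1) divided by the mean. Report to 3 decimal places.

0.181

n = 11, Σ = 9415, M = 855.9091
Σ(x−M)² = 240270.909; s = √(240270.909/10) = 155.0067
CV = 155.0067 / 855.9091 = 0.18110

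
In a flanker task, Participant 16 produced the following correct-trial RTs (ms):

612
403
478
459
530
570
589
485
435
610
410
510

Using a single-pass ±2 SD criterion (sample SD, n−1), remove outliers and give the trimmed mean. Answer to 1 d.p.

n = 12, ΣRT = 6091, M = 507.583
Σ(x−M)² = 61898.92; s = √(61898.92/11) = 75.014
Cutoffs: 507.583 ± 2·75.014 → [357.6, 657.6]
No RTs fall outside the cutoffs; all 12 retained. Mean = 6091/12 = 507.583

507.6 ms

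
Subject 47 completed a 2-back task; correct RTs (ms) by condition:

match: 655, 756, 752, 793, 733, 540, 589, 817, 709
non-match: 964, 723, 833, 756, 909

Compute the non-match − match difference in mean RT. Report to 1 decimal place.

M(match) = 6344/9 = 704.889
M(non-match) = 4185/5 = 837.000
Difference = 837.000 − 704.889 = 132.111 ms

132.1 ms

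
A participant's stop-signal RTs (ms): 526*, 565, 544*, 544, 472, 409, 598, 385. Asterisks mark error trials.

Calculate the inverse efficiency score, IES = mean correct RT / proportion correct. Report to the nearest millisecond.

Correct trials (n=6): 565, 544, 472, 409, 598, 385
Mean correct RT = 2973/6 = 495.5000 ms
Proportion correct = 6/8
IES = 495.5000 / (6/8) = 660.667 ms

661 ms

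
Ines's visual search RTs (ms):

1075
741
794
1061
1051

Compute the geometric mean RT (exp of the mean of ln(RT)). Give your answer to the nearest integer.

933 ms

ln(RT): 6.9801, 6.6080, 6.6771, 6.9670, 6.9575
Mean ln(RT) = 34.1896/5 = 6.83792
Geometric mean = exp(6.83792) = 932.55 ms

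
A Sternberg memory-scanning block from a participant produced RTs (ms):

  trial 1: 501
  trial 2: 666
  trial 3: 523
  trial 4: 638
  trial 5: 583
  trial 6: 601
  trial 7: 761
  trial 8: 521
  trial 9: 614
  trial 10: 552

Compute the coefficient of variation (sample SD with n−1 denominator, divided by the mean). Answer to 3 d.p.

n = 10, Σ = 5960, M = 596.0000
Σ(x−M)² = 56322.000; s = √(56322.000/9) = 79.1075
CV = 79.1075 / 596.0000 = 0.13273

0.133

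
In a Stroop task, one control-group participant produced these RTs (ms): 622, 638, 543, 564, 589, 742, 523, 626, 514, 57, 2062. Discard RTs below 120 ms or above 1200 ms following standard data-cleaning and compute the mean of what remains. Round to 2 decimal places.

Excluded: 57, 2062
Retained (n=9): Σ = 5361
Mean = 5361/9 = 595.6667

595.67 ms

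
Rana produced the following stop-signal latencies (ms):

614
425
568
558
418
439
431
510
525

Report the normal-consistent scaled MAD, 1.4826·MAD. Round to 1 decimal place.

105.3 ms

Sorted: 418, 425, 431, 439, 510, 525, 558, 568, 614 → median = 510
|x − 510| sorted: 0, 15, 48, 58, 71, 79, 85, 92, 104 → MAD = 71
Robust SD ≈ 1.4826 × 71 = 105.265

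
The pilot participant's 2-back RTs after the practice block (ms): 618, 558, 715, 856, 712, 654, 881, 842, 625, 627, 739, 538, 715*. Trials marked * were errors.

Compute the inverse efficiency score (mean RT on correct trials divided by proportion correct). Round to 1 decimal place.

Correct trials (n=12): 618, 558, 715, 856, 712, 654, 881, 842, 625, 627, 739, 538
Mean correct RT = 8365/12 = 697.0833 ms
Proportion correct = 12/13
IES = 697.0833 / (12/13) = 755.174 ms

755.2 ms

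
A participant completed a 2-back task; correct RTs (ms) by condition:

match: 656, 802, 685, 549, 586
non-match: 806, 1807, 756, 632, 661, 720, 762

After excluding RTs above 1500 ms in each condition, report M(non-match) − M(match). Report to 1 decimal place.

67.2 ms

non-match: exclude 1807
M(match) = 3278/5 = 655.600
M(non-match) = 4337/6 = 722.833
Difference = 722.833 − 655.600 = 67.233 ms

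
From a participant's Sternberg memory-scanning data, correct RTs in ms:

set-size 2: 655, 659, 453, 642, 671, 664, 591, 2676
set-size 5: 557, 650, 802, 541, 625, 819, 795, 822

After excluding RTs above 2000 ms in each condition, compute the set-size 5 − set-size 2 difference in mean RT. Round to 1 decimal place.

82.1 ms

set-size 2: exclude 2676
M(set-size 2) = 4335/7 = 619.286
M(set-size 5) = 5611/8 = 701.375
Difference = 701.375 − 619.286 = 82.089 ms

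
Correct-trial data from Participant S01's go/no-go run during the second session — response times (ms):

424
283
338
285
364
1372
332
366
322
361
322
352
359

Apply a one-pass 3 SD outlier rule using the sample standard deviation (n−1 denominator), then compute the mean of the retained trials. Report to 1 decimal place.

n = 13, ΣRT = 5480, M = 421.538
Σ(x−M)² = 994837.23; s = √(994837.23/12) = 287.929
Cutoffs: 421.538 ± 3·287.929 → [-442.2, 1285.3]
Outside: 1372 → excluded.
Retained (n=12): Σ = 4108, mean = 4108/12 = 342.333

342.3 ms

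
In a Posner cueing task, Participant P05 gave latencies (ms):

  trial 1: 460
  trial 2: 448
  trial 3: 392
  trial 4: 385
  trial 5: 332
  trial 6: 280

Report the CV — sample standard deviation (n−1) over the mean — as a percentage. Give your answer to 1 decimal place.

17.9%

n = 6, Σ = 2297, M = 382.8333
Σ(x−M)² = 23448.833; s = √(23448.833/5) = 68.4819
CV = 68.4819 / 382.8333 = 0.17888 = 17.888%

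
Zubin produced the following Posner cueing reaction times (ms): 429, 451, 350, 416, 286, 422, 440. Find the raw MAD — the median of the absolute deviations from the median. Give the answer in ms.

Sorted: 286, 350, 416, 422, 429, 440, 451 → median = 422
|x − 422|: 7, 29, 72, 6, 136, 0, 18
Sorted deviations: 0, 6, 7, 18, 29, 72, 136 → MAD = 18

18 ms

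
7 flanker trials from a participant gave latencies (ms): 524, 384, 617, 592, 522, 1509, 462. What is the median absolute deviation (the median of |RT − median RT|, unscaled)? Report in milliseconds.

Sorted: 384, 462, 522, 524, 592, 617, 1509 → median = 524
|x − 524|: 0, 140, 93, 68, 2, 985, 62
Sorted deviations: 0, 2, 62, 68, 93, 140, 985 → MAD = 68

68 ms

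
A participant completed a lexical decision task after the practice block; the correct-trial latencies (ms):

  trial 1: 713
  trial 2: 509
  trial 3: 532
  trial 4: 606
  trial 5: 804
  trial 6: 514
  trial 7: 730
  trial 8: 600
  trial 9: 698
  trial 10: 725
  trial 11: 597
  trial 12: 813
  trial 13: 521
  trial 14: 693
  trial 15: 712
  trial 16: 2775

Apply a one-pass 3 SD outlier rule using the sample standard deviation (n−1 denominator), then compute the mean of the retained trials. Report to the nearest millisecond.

651 ms

n = 16, ΣRT = 12542, M = 783.875
Σ(x−M)² = 4379327.75; s = √(4379327.75/15) = 540.329
Cutoffs: 783.875 ± 3·540.329 → [-837.1, 2404.9]
Outside: 2775 → excluded.
Retained (n=15): Σ = 9767, mean = 9767/15 = 651.133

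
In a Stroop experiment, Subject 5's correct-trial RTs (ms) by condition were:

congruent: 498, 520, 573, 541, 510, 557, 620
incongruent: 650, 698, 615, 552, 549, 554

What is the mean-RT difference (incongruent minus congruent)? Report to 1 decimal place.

M(congruent) = 3819/7 = 545.571
M(incongruent) = 3618/6 = 603.000
Difference = 603.000 − 545.571 = 57.429 ms

57.4 ms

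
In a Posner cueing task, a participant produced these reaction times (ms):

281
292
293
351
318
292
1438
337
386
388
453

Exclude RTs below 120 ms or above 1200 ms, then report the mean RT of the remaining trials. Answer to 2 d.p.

Excluded: 1438
Retained (n=10): Σ = 3391
Mean = 3391/10 = 339.1000

339.10 ms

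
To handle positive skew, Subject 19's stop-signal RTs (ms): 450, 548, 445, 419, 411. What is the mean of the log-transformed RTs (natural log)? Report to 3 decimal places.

ln(RT): 6.1092, 6.3063, 6.0981, 6.0379, 6.0186
Σ ln(RT) = 30.5701
Mean = 30.5701/5 = 6.11401

6.114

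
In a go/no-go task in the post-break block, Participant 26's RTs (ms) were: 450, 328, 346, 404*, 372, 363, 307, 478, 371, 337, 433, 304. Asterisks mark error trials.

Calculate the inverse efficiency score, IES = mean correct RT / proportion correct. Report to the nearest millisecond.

Correct trials (n=11): 450, 328, 346, 372, 363, 307, 478, 371, 337, 433, 304
Mean correct RT = 4089/11 = 371.7273 ms
Proportion correct = 11/12
IES = 371.7273 / (11/12) = 405.521 ms

406 ms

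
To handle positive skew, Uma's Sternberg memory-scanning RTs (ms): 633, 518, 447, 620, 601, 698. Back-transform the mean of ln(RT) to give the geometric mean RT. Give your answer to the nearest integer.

ln(RT): 6.4505, 6.2500, 6.1026, 6.4297, 6.3986, 6.5482
Mean ln(RT) = 38.1795/6 = 6.36326
Geometric mean = exp(6.36326) = 580.13 ms

580 ms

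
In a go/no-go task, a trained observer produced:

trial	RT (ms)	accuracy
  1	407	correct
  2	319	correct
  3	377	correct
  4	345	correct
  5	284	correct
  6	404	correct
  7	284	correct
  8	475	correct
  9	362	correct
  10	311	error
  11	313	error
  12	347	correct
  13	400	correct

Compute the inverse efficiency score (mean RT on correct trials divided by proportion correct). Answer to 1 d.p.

430.2 ms

Correct trials (n=11): 407, 319, 377, 345, 284, 404, 284, 475, 362, 347, 400
Mean correct RT = 4004/11 = 364.0000 ms
Proportion correct = 11/13
IES = 364.0000 / (11/13) = 430.182 ms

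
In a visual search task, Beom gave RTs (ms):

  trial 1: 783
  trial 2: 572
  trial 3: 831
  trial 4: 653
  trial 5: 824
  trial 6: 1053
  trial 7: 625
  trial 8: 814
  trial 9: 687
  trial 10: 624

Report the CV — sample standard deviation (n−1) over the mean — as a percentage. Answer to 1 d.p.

n = 10, Σ = 7466, M = 746.6000
Σ(x−M)² = 185478.400; s = √(185478.400/9) = 143.5573
CV = 143.5573 / 746.6000 = 0.19228 = 19.228%

19.2%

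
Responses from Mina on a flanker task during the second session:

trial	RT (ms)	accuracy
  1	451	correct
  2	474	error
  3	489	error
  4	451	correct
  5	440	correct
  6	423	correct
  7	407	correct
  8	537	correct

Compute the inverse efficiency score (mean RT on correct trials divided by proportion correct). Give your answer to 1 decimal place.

602.0 ms

Correct trials (n=6): 451, 451, 440, 423, 407, 537
Mean correct RT = 2709/6 = 451.5000 ms
Proportion correct = 6/8
IES = 451.5000 / (6/8) = 602.000 ms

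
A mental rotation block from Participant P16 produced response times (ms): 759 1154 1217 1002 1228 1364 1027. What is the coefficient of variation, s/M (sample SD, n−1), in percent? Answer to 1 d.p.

17.8%

n = 7, Σ = 7751, M = 1107.2857
Σ(x−M)² = 233527.429; s = √(233527.429/6) = 197.2847
CV = 197.2847 / 1107.2857 = 0.17817 = 17.817%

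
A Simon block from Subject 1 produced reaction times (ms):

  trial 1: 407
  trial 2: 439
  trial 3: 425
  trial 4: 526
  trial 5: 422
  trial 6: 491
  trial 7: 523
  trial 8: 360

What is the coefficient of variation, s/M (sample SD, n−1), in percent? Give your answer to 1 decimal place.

13.1%

n = 8, Σ = 3593, M = 449.1250
Σ(x−M)² = 24258.875; s = √(24258.875/7) = 58.8690
CV = 58.8690 / 449.1250 = 0.13107 = 13.107%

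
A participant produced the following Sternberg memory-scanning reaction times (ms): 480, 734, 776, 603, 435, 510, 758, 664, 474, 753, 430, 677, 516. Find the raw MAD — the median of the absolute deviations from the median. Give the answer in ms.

129 ms

Sorted: 430, 435, 474, 480, 510, 516, 603, 664, 677, 734, 753, 758, 776 → median = 603
|x − 603|: 123, 131, 173, 0, 168, 93, 155, 61, 129, 150, 173, 74, 87
Sorted deviations: 0, 61, 74, 87, 93, 123, 129, 131, 150, 155, 168, 173, 173 → MAD = 129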